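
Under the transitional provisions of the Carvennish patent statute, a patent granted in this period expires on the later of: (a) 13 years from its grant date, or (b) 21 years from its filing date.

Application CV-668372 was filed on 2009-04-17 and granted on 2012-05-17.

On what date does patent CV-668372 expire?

2030-04-17

(a) grant + 13 years → 17 May 2025.
(b) filing + 21 years → 17 April 2030.
Later of the two: 17 April 2030.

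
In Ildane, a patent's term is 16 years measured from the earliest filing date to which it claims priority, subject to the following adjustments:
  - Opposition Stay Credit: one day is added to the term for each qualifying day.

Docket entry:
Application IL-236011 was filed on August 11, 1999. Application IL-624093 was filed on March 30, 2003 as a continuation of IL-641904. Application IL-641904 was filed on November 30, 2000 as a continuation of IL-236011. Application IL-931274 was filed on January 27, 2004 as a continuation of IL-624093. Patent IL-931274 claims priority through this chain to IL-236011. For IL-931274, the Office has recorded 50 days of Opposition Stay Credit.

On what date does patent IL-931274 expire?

September 30, 2015

Earliest priority filing: 11 August 1999.
Base term: 11 August 1999 + 16 years → 11 August 2015.
Opposition Stay Credit: +50 days → 30 September 2015.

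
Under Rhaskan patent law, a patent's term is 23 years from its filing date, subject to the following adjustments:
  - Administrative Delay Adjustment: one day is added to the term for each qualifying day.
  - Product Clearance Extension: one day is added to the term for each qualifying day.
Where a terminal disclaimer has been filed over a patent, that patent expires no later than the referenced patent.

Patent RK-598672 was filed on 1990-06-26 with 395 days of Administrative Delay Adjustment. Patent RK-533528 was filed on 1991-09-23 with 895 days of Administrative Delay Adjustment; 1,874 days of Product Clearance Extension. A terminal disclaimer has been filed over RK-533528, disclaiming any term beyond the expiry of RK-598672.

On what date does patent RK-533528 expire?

2014-07-26

Natural term of RK-533528:
  Base: filing + 23 years → 23 September 2014.
  Administrative Delay Adjustment: +895 days → 6 March 2017.
  Product Clearance Extension: +1874 days → 23 April 2022.
Expiry of referenced patent RK-598672:
  Base: filing + 23 years → 26 June 2013.
  Administrative Delay Adjustment: +395 days → 26 July 2014.
Terminal disclaimer: RK-533528 expires on the earlier of 23 April 2022 and 26 July 2014.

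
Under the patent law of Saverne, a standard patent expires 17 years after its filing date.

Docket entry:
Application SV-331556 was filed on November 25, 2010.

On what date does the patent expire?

November 25, 2027

Filing date + 17 years → 25 November 2027.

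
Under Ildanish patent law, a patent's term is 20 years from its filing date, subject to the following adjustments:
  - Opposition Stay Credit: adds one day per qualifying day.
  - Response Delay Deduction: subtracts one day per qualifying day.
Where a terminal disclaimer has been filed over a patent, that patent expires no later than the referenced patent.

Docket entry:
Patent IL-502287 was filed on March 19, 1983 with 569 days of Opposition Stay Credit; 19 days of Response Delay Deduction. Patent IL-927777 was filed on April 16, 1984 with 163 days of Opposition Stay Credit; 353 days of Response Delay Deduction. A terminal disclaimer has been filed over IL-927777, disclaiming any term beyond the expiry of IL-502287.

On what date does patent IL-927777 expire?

Natural term of IL-927777:
  Base: filing + 20 years → 16 April 2004.
  Opposition Stay Credit: +163 days → 26 September 2004.
  Response Delay Deduction: −353 days → 9 October 2003.
Expiry of referenced patent IL-502287:
  Base: filing + 20 years → 19 March 2003.
  Opposition Stay Credit: +569 days → 8 October 2004.
  Response Delay Deduction: −19 days → 19 September 2004.
Terminal disclaimer: IL-927777 expires on the earlier of 9 October 2003 and 19 September 2004.

2003-10-09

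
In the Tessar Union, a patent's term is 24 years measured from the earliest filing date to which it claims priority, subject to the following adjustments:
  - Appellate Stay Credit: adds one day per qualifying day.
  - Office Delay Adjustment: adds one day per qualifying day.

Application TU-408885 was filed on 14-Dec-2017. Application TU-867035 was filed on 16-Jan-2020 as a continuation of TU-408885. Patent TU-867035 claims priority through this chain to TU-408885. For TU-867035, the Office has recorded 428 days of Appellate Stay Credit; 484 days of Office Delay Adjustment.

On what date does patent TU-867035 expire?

2044-06-13

Earliest priority filing: 14 December 2017.
Base term: 14 December 2017 + 24 years → 14 December 2041.
Appellate Stay Credit: +428 days → 15 February 2043.
Office Delay Adjustment: +484 days → 13 June 2044.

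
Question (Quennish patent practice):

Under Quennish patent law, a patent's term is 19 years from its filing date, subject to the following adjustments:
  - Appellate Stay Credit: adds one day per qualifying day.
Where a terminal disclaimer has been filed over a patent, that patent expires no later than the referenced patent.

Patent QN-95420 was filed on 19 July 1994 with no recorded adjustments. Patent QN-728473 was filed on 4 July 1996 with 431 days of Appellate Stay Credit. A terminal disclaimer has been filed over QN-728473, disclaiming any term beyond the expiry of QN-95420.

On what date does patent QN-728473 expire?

Natural term of QN-728473:
  Base: filing + 19 years → 4 July 2015.
  Appellate Stay Credit: +431 days → 7 September 2016.
Expiry of referenced patent QN-95420:
  Base: filing + 19 years → 19 July 2013.
Terminal disclaimer: QN-728473 expires on the earlier of 7 September 2016 and 19 July 2013.

2013-07-19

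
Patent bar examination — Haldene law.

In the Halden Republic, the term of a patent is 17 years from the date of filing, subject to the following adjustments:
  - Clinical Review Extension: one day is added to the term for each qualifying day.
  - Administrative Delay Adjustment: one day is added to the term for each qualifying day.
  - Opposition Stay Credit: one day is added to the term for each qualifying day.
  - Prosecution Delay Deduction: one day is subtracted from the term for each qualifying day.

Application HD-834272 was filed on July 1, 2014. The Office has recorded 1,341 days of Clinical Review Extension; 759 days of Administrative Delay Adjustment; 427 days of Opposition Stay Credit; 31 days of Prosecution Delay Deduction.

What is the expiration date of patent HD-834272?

Base term: filing date + 17 years → 1 July 2031.
Clinical Review Extension: +1341 days → 3 March 2035.
Administrative Delay Adjustment: +759 days → 31 March 2037.
Opposition Stay Credit: +427 days → 1 June 2038.
Prosecution Delay Deduction: −31 days → 1 May 2038.

May 1, 2038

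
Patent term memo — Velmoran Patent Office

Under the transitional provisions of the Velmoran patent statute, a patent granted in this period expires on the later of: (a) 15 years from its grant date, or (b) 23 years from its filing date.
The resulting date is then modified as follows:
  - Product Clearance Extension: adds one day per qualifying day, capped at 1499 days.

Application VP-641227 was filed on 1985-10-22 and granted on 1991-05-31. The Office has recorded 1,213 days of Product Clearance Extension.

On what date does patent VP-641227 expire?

February 17, 2012

(a) grant + 15 years → 31 May 2006.
(b) filing + 23 years → 22 October 2008.
Later of the two: 22 October 2008.
Product Clearance Extension: 1213 days (within the 1499-day cap) → +1213 days → 17 February 2012.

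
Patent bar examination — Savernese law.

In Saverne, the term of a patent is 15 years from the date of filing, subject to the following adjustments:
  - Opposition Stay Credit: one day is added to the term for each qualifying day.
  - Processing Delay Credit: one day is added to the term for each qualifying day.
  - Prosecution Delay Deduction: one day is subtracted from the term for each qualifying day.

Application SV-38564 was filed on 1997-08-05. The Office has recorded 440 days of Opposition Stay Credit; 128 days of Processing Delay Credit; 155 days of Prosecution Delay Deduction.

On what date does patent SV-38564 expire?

Base term: filing date + 15 years → 5 August 2012.
Opposition Stay Credit: +440 days → 19 October 2013.
Processing Delay Credit: +128 days → 24 February 2014.
Prosecution Delay Deduction: −155 days → 22 September 2013.

2013-09-22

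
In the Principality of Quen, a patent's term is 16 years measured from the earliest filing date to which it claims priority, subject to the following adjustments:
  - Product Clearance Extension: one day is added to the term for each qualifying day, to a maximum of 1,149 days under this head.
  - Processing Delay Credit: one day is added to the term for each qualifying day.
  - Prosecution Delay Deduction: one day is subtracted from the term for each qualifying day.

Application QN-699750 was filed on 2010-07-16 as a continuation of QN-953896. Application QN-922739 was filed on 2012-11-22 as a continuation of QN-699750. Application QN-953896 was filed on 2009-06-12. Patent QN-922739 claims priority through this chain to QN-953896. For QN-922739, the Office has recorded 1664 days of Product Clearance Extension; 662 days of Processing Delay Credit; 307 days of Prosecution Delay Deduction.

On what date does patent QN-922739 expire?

July 25, 2029

Earliest priority filing: 12 June 2009.
Base term: 12 June 2009 + 16 years → 12 June 2025.
Product Clearance Extension: 1664 days claimed exceeds the 1149-day cap, so +1149 days → 4 August 2028.
Processing Delay Credit: +662 days → 28 May 2030.
Prosecution Delay Deduction: −307 days → 25 July 2029.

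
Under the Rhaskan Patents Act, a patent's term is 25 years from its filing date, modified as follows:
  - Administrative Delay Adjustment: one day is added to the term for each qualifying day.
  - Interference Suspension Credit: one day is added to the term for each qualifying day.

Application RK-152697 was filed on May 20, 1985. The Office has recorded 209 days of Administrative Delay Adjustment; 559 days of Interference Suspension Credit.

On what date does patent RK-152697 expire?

Base term: filing date + 25 years → 20 May 2010.
Administrative Delay Adjustment: +209 days → 15 December 2010.
Interference Suspension Credit: +559 days → 26 June 2012.

2012-06-26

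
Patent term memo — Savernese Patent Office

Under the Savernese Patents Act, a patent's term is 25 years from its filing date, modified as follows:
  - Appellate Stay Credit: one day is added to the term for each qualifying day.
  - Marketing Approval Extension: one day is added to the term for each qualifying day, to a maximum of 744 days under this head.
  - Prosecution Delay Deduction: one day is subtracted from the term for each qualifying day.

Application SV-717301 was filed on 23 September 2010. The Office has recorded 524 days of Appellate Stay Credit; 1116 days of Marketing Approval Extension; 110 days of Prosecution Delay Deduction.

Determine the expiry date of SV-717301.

November 24, 2038

Base term: filing date + 25 years → 23 September 2035.
Appellate Stay Credit: +524 days → 28 February 2037.
Marketing Approval Extension: 1116 days claimed exceeds the 744-day cap, so +744 days → 14 March 2039.
Prosecution Delay Deduction: −110 days → 24 November 2038.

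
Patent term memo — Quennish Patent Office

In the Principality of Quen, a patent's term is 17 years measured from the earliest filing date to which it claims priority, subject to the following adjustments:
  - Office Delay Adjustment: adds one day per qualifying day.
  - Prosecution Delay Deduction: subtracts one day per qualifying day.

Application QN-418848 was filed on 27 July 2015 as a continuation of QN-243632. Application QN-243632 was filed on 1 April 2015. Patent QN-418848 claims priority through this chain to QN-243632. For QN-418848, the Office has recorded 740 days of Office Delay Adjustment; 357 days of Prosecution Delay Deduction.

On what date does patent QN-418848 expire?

2033-04-19

Earliest priority filing: 1 April 2015.
Base term: 1 April 2015 + 17 years → 1 April 2032.
Office Delay Adjustment: +740 days → 11 April 2034.
Prosecution Delay Deduction: −357 days → 19 April 2033.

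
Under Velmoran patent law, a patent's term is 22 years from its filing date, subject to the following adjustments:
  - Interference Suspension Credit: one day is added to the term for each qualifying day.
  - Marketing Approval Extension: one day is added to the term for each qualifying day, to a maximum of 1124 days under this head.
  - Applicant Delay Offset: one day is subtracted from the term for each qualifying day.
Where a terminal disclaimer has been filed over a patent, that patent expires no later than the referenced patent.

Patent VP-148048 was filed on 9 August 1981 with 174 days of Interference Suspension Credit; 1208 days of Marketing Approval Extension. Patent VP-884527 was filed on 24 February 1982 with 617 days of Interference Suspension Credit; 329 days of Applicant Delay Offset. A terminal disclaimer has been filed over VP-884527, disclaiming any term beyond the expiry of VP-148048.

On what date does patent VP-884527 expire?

2004-12-08

Natural term of VP-884527:
  Base: filing + 22 years → 24 February 2004.
  Interference Suspension Credit: +617 days → 2 November 2005.
  Applicant Delay Offset: −329 days → 8 December 2004.
Expiry of referenced patent VP-148048:
  Base: filing + 22 years → 9 August 2003.
  Interference Suspension Credit: +174 days → 30 January 2004.
  Marketing Approval Extension: 1208 days claimed exceeds the 1124-day cap, so +1124 days → 27 February 2007.
Terminal disclaimer: VP-884527 expires on the earlier of 8 December 2004 and 27 February 2007.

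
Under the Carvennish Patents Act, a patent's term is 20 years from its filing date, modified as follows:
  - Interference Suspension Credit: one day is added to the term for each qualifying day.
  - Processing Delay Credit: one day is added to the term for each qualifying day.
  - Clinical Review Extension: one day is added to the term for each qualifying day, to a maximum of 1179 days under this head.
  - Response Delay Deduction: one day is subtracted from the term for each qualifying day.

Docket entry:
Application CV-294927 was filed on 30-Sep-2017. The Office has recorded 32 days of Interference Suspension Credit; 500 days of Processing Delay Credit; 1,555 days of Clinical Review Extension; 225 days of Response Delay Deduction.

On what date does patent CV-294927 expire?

Base term: filing date + 20 years → 30 September 2037.
Interference Suspension Credit: +32 days → 1 November 2037.
Processing Delay Credit: +500 days → 16 March 2039.
Clinical Review Extension: 1555 days claimed exceeds the 1179-day cap, so +1179 days → 7 June 2042.
Response Delay Deduction: −225 days → 25 October 2041.

October 25, 2041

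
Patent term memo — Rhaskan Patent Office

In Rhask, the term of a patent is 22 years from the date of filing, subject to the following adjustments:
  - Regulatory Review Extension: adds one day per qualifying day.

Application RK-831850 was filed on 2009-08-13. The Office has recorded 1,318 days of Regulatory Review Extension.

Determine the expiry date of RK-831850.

Base term: filing date + 22 years → 13 August 2031.
Regulatory Review Extension: +1318 days → 23 March 2035.

March 23, 2035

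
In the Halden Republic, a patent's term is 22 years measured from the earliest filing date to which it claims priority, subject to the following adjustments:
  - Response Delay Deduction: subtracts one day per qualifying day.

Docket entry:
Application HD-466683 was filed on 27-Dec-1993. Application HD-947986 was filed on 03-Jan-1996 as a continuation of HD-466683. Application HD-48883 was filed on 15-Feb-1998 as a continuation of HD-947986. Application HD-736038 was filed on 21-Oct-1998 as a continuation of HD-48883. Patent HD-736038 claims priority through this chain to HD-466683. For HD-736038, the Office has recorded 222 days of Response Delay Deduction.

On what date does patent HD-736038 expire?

Earliest priority filing: 27 December 1993.
Base term: 27 December 1993 + 22 years → 27 December 2015.
Response Delay Deduction: −222 days → 19 May 2015.

2015-05-19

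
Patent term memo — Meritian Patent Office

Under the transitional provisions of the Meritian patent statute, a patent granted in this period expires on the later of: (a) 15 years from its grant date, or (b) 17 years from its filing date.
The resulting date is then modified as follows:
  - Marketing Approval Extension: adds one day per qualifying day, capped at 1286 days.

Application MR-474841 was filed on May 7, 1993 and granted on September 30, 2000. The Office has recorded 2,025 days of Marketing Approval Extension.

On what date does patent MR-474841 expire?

(a) grant + 15 years → 30 September 2015.
(b) filing + 17 years → 7 May 2010.
Later of the two: 30 September 2015.
Marketing Approval Extension: 2025 days claimed exceeds the 1286-day cap, so +1286 days → 8 April 2019.

2019-04-08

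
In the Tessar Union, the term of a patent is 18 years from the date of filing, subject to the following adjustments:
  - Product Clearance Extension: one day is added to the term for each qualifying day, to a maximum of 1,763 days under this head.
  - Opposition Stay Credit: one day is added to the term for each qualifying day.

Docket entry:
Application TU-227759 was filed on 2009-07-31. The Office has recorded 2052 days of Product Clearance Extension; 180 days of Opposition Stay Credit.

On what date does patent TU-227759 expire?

Base term: filing date + 18 years → 31 July 2027.
Product Clearance Extension: 2052 days claimed exceeds the 1763-day cap, so +1763 days → 28 May 2032.
Opposition Stay Credit: +180 days → 24 November 2032.

2032-11-24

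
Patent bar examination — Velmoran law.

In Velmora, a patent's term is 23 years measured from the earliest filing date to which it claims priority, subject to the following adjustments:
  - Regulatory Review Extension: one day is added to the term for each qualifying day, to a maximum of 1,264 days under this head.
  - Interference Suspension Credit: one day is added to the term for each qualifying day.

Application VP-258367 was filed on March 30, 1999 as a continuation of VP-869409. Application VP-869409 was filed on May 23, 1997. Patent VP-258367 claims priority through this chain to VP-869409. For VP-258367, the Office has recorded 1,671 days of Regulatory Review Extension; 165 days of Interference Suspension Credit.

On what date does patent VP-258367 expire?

Earliest priority filing: 23 May 1997.
Base term: 23 May 1997 + 23 years → 23 May 2020.
Regulatory Review Extension: 1671 days claimed exceeds the 1264-day cap, so +1264 days → 8 November 2023.
Interference Suspension Credit: +165 days → 21 April 2024.

2024-04-21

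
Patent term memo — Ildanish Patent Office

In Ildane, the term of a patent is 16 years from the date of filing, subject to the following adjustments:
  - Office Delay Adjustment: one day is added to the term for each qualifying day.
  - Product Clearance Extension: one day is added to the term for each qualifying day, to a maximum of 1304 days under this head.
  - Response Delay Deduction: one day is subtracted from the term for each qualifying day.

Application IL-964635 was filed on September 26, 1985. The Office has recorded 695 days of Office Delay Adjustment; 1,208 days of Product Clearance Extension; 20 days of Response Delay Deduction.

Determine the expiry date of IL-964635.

2006-11-22

Base term: filing date + 16 years → 26 September 2001.
Office Delay Adjustment: +695 days → 22 August 2003.
Product Clearance Extension: 1208 days (within the 1304-day cap) → +1208 days → 12 December 2006.
Response Delay Deduction: −20 days → 22 November 2006.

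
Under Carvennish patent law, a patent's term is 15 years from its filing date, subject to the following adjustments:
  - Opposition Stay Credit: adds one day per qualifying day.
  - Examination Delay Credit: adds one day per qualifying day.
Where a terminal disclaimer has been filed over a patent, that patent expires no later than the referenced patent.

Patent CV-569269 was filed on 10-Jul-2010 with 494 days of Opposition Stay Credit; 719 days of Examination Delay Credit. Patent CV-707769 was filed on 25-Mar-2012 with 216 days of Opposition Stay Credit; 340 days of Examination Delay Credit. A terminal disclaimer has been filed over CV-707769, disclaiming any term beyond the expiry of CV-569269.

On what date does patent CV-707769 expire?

Natural term of CV-707769:
  Base: filing + 15 years → 25 March 2027.
  Opposition Stay Credit: +216 days → 27 October 2027.
  Examination Delay Credit: +340 days → 1 October 2028.
Expiry of referenced patent CV-569269:
  Base: filing + 15 years → 10 July 2025.
  Opposition Stay Credit: +494 days → 16 November 2026.
  Examination Delay Credit: +719 days → 4 November 2028.
Terminal disclaimer: CV-707769 expires on the earlier of 1 October 2028 and 4 November 2028.

2028-10-01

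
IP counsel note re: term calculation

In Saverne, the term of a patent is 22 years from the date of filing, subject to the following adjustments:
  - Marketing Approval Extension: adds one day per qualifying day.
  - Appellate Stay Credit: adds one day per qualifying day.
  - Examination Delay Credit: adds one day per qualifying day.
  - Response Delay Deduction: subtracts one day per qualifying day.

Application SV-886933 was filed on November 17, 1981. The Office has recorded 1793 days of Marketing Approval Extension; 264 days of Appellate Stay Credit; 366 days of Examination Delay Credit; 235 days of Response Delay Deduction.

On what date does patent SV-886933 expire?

Base term: filing date + 22 years → 17 November 2003.
Marketing Approval Extension: +1793 days → 14 October 2008.
Appellate Stay Credit: +264 days → 5 July 2009.
Examination Delay Credit: +366 days → 6 July 2010.
Response Delay Deduction: −235 days → 13 November 2009.

2009-11-13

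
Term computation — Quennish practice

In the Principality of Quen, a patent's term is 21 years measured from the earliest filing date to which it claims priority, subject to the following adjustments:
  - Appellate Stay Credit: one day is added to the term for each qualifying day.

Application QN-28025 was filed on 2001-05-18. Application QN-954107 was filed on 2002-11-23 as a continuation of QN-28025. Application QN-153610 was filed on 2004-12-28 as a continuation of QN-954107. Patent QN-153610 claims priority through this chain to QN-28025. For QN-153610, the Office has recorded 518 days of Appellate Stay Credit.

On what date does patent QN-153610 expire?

October 18, 2023

Earliest priority filing: 18 May 2001.
Base term: 18 May 2001 + 21 years → 18 May 2022.
Appellate Stay Credit: +518 days → 18 October 2023.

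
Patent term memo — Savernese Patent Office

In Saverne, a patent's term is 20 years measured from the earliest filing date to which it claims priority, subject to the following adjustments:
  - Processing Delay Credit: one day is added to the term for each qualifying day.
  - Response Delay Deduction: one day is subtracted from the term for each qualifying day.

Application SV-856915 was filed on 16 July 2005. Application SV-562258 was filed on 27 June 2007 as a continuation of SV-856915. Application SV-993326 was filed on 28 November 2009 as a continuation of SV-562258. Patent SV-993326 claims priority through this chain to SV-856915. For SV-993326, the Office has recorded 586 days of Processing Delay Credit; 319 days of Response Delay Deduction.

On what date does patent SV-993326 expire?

April 9, 2026

Earliest priority filing: 16 July 2005.
Base term: 16 July 2005 + 20 years → 16 July 2025.
Processing Delay Credit: +586 days → 22 February 2027.
Response Delay Deduction: −319 days → 9 April 2026.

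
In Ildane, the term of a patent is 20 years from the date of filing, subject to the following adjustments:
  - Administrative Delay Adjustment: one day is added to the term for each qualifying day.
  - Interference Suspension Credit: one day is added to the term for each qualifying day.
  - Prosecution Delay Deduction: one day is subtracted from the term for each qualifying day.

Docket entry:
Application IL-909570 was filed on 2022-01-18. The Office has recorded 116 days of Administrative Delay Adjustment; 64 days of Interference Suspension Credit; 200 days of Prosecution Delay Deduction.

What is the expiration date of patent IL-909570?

Base term: filing date + 20 years → 18 January 2042.
Administrative Delay Adjustment: +116 days → 14 May 2042.
Interference Suspension Credit: +64 days → 17 July 2042.
Prosecution Delay Deduction: −200 days → 29 December 2041.

December 29, 2041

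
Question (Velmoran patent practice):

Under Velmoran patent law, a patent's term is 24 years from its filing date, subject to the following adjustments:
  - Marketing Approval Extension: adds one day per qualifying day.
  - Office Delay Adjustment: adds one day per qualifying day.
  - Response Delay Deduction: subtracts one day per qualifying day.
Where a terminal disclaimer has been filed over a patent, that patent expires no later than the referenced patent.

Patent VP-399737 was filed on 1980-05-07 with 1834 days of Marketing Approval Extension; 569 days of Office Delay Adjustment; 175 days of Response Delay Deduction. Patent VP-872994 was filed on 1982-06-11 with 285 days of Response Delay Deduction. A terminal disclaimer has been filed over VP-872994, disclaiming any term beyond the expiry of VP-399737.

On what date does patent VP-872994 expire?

2005-08-30

Natural term of VP-872994:
  Base: filing + 24 years → 11 June 2006.
  Response Delay Deduction: −285 days → 30 August 2005.
Expiry of referenced patent VP-399737:
  Base: filing + 24 years → 7 May 2004.
  Marketing Approval Extension: +1834 days → 15 May 2009.
  Office Delay Adjustment: +569 days → 5 December 2010.
  Response Delay Deduction: −175 days → 13 June 2010.
Terminal disclaimer: VP-872994 expires on the earlier of 30 August 2005 and 13 June 2010.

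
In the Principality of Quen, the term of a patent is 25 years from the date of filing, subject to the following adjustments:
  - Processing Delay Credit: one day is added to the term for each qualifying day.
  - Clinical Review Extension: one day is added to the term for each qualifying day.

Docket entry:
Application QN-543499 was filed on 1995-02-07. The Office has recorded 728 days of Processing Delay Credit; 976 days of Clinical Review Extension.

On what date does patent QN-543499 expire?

October 7, 2024

Base term: filing date + 25 years → 7 February 2020.
Processing Delay Credit: +728 days → 4 February 2022.
Clinical Review Extension: +976 days → 7 October 2024.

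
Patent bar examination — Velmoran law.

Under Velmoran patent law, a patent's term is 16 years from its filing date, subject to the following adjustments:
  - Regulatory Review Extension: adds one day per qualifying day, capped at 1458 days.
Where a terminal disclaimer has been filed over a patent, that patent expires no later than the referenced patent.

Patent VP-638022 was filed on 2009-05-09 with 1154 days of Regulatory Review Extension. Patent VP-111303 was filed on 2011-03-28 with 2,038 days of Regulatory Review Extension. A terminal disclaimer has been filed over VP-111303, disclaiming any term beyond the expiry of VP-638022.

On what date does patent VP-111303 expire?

2028-07-06

Natural term of VP-111303:
  Base: filing + 16 years → 28 March 2027.
  Regulatory Review Extension: 2038 days claimed exceeds the 1458-day cap, so +1458 days → 25 March 2031.
Expiry of referenced patent VP-638022:
  Base: filing + 16 years → 9 May 2025.
  Regulatory Review Extension: 1154 days (within the 1458-day cap) → +1154 days → 6 July 2028.
Terminal disclaimer: VP-111303 expires on the earlier of 25 March 2031 and 6 July 2028.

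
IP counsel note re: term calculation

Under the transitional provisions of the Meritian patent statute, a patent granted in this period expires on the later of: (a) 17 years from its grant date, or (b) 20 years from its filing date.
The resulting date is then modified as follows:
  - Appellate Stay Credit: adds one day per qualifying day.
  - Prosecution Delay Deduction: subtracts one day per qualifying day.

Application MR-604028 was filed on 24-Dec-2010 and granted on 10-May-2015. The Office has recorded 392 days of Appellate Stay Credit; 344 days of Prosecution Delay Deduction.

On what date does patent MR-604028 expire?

2032-06-27

(a) grant + 17 years → 10 May 2032.
(b) filing + 20 years → 24 December 2030.
Later of the two: 10 May 2032.
Appellate Stay Credit: +392 days → 6 June 2033.
Prosecution Delay Deduction: −344 days → 27 June 2032.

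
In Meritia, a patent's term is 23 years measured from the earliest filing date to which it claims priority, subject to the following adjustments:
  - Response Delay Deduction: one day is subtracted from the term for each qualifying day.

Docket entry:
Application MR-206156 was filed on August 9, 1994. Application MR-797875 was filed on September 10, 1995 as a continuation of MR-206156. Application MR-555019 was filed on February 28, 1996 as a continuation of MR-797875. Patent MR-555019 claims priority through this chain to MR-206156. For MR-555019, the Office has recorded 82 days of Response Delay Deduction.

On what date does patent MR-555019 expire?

2017-05-19

Earliest priority filing: 9 August 1994.
Base term: 9 August 1994 + 23 years → 9 August 2017.
Response Delay Deduction: −82 days → 19 May 2017.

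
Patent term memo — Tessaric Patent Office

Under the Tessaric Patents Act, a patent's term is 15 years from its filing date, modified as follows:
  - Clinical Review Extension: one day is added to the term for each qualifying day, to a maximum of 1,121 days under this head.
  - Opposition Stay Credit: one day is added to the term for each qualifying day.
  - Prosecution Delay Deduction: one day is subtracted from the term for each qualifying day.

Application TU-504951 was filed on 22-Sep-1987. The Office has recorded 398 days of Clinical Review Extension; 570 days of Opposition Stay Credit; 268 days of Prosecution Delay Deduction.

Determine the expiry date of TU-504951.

2004-08-22

Base term: filing date + 15 years → 22 September 2002.
Clinical Review Extension: 398 days (within the 1121-day cap) → +398 days → 25 October 2003.
Opposition Stay Credit: +570 days → 17 May 2005.
Prosecution Delay Deduction: −268 days → 22 August 2004.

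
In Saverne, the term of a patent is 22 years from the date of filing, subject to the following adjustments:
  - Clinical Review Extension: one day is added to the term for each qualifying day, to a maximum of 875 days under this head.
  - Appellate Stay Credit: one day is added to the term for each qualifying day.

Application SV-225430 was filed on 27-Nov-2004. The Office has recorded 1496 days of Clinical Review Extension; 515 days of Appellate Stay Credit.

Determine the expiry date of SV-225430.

2030-09-17

Base term: filing date + 22 years → 27 November 2026.
Clinical Review Extension: 1496 days claimed exceeds the 875-day cap, so +875 days → 20 April 2029.
Appellate Stay Credit: +515 days → 17 September 2030.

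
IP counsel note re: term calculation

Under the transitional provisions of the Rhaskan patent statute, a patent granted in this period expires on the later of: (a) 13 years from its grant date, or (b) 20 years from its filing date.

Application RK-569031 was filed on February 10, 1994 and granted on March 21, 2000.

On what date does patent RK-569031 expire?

2014-02-10

(a) grant + 13 years → 21 March 2013.
(b) filing + 20 years → 10 February 2014.
Later of the two: 10 February 2014.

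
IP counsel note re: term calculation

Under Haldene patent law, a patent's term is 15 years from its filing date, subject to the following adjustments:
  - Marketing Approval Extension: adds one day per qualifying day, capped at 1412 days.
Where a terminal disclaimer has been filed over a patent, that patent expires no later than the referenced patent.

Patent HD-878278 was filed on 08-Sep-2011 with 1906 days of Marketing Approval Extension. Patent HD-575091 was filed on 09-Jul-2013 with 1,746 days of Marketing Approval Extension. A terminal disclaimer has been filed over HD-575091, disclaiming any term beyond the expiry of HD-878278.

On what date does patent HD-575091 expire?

July 21, 2030

Natural term of HD-575091:
  Base: filing + 15 years → 9 July 2028.
  Marketing Approval Extension: 1746 days claimed exceeds the 1412-day cap, so +1412 days → 21 May 2032.
Expiry of referenced patent HD-878278:
  Base: filing + 15 years → 8 September 2026.
  Marketing Approval Extension: 1906 days claimed exceeds the 1412-day cap, so +1412 days → 21 July 2030.
Terminal disclaimer: HD-575091 expires on the earlier of 21 May 2032 and 21 July 2030.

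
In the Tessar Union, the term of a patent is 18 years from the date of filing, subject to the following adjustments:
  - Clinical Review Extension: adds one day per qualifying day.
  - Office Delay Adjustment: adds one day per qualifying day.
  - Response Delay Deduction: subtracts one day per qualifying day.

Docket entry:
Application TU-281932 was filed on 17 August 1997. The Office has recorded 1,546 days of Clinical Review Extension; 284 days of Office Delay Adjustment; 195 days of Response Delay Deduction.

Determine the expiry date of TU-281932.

2020-02-07

Base term: filing date + 18 years → 17 August 2015.
Clinical Review Extension: +1546 days → 10 November 2019.
Office Delay Adjustment: +284 days → 20 August 2020.
Response Delay Deduction: −195 days → 7 February 2020.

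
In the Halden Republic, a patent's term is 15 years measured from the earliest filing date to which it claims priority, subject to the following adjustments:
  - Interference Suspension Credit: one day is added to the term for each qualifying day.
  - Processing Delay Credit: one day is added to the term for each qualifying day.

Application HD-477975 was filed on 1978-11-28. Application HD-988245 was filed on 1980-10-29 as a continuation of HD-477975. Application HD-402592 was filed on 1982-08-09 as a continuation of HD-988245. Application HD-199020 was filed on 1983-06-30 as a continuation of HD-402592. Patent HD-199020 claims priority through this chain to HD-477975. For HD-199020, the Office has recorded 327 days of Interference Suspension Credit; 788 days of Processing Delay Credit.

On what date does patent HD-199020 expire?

December 17, 1996

Earliest priority filing: 28 November 1978.
Base term: 28 November 1978 + 15 years → 28 November 1993.
Interference Suspension Credit: +327 days → 21 October 1994.
Processing Delay Credit: +788 days → 17 December 1996.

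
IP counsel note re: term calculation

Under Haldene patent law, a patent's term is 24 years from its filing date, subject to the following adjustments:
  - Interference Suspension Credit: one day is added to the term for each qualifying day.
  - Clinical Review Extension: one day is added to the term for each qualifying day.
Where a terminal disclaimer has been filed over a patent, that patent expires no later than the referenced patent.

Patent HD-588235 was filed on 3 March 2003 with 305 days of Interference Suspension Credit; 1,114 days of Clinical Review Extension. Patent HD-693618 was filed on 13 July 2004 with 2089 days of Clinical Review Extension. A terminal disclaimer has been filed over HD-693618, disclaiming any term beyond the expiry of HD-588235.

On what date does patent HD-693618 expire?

January 20, 2031

Natural term of HD-693618:
  Base: filing + 24 years → 13 July 2028.
  Clinical Review Extension: +2089 days → 2 April 2034.
Expiry of referenced patent HD-588235:
  Base: filing + 24 years → 3 March 2027.
  Interference Suspension Credit: +305 days → 2 January 2028.
  Clinical Review Extension: +1114 days → 20 January 2031.
Terminal disclaimer: HD-693618 expires on the earlier of 2 April 2034 and 20 January 2031.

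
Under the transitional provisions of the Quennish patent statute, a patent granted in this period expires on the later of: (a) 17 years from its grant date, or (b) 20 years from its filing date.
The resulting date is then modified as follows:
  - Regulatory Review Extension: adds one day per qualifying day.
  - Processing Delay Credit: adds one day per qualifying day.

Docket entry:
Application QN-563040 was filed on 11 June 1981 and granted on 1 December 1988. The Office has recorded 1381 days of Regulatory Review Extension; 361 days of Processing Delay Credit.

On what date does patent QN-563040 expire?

2010-09-08

(a) grant + 17 years → 1 December 2005.
(b) filing + 20 years → 11 June 2001.
Later of the two: 1 December 2005.
Regulatory Review Extension: +1381 days → 12 September 2009.
Processing Delay Credit: +361 days → 8 September 2010.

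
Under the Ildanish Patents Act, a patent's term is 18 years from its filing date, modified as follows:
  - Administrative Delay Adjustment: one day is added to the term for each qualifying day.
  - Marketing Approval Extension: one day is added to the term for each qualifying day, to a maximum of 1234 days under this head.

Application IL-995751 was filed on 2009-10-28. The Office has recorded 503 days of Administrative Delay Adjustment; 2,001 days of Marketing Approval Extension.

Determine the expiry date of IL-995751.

Base term: filing date + 18 years → 28 October 2027.
Administrative Delay Adjustment: +503 days → 14 March 2029.
Marketing Approval Extension: 2001 days claimed exceeds the 1234-day cap, so +1234 days → 30 July 2032.

July 30, 2032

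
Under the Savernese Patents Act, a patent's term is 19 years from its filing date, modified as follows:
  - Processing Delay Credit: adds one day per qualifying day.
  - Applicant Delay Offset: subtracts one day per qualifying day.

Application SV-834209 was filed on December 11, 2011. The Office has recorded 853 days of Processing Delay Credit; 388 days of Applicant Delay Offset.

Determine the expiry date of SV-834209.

Base term: filing date + 19 years → 11 December 2030.
Processing Delay Credit: +853 days → 12 April 2033.
Applicant Delay Offset: −388 days → 20 March 2032.

March 20, 2032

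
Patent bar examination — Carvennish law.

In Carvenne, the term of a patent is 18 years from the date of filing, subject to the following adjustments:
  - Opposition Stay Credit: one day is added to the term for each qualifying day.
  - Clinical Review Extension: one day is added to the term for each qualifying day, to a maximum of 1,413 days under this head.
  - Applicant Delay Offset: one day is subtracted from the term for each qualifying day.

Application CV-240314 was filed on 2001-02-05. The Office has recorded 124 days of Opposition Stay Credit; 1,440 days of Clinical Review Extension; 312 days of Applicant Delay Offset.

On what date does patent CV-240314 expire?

June 14, 2022

Base term: filing date + 18 years → 5 February 2019.
Opposition Stay Credit: +124 days → 9 June 2019.
Clinical Review Extension: 1440 days claimed exceeds the 1413-day cap, so +1413 days → 22 April 2023.
Applicant Delay Offset: −312 days → 14 June 2022.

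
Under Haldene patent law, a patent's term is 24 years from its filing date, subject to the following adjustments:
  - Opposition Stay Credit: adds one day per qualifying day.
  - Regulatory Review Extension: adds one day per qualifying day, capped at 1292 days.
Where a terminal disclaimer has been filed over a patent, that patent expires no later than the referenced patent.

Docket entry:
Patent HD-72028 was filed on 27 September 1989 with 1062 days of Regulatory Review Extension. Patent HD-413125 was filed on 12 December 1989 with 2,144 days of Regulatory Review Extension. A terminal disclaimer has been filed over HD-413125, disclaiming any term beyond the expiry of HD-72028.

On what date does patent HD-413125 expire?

2016-08-24

Natural term of HD-413125:
  Base: filing + 24 years → 12 December 2013.
  Regulatory Review Extension: 2144 days claimed exceeds the 1292-day cap, so +1292 days → 26 June 2017.
Expiry of referenced patent HD-72028:
  Base: filing + 24 years → 27 September 2013.
  Regulatory Review Extension: 1062 days (within the 1292-day cap) → +1062 days → 24 August 2016.
Terminal disclaimer: HD-413125 expires on the earlier of 26 June 2017 and 24 August 2016.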